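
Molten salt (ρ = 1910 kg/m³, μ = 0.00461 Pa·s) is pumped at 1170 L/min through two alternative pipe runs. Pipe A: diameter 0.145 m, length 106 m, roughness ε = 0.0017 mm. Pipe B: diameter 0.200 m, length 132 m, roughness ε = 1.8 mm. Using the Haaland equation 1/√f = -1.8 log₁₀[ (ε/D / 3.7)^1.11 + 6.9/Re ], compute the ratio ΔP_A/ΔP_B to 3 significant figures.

ΔP_A/ΔP_B ≈ 2.04

Pipe A: V = Q/A = 0.0195/0.01651 = 1.181 m/s; Re = 7.094e+04; ε/D = 1.17e-05; Haaland → f = 0.01921; ΔP_A = f(L/D)(ρV²/2) = 1.87e+04 Pa.
Pipe B: V = Q/A = 0.0195/0.03142 = 0.6207 m/s; Re = 5.143e+04; ε/D = 0.009; Haaland → f = 0.0378; ΔP_B = f(L/D)(ρV²/2) = 9180 Pa.
ΔP_A/ΔP_B = 1.87e+04/9180 = 2.04.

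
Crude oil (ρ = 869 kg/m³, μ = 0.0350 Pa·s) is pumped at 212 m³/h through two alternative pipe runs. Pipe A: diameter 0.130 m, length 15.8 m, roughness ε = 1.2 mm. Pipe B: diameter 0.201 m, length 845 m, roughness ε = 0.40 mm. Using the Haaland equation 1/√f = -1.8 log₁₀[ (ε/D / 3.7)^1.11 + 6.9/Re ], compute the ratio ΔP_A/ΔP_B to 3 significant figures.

ΔP_A/ΔP_B ≈ 0.198

Pipe A: V = Q/A = 0.05889/0.01327 = 4.437 m/s; Re = 1.432e+04; ε/D = 0.00923; Haaland → f = 0.04077; ΔP_A = f(L/D)(ρV²/2) = 4.238e+04 Pa.
Pipe B: V = Q/A = 0.05889/0.03173 = 1.856 m/s; Re = 9262; ε/D = 0.00199; Haaland → f = 0.03409; ΔP_B = f(L/D)(ρV²/2) = 2.145e+05 Pa.
ΔP_A/ΔP_B = 4.238e+04/2.145e+05 = 0.198.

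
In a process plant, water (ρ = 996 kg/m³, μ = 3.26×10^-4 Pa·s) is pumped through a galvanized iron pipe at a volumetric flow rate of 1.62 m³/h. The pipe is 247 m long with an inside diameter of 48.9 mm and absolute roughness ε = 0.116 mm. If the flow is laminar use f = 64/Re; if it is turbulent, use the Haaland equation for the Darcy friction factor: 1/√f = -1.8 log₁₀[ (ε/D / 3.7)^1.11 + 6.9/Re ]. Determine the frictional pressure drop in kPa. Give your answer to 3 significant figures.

ΔP ≈ 4.04 kPa

Q = 1.62 m³/h = 1.62/3600 = 0.00045 m³/s.
Cross-sectional area A = πD²/4 = π(0.0489)²/4 = 0.001878 m²; mean velocity V = Q/A = 0.00045/0.001878 = 0.2396 m/s.
Reynolds number Re = ρVD/μ = 996 · 0.2396 · 0.0489 / 0.000326 = 3.58e+04.
Re > 4000 → turbulent. Relative roughness ε/D = 0.000116/0.0489 = 0.00237. Haaland: 1/√f = -1.8 log₁₀[(0.00237/3.7)^1.11 + 6.9/3.58e+04] = -1.8 log₁₀[0.000286 + 0.000193] = 5.977, so f = 0.028.
Darcy-Weisbach: ΔP = f(L/D)(ρV²/2) = 0.028·(247/0.0489)·(996·0.2396²/2) = 0.028·5051·28.59 = 4043 Pa.
ΔP = 4043 Pa = 4.04 kPa.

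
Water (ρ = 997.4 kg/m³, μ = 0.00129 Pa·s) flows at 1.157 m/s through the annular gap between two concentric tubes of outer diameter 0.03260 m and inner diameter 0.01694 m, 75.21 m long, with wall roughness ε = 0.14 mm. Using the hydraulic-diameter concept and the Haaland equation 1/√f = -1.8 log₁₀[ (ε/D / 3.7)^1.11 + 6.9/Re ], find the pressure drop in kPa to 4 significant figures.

ΔP ≈ 129.9 kPa

Hydraulic diameter D_h = 4A/P = D_o - D_i = 0.0326 - 0.01694 = 0.01566 m.
Re = ρVD_h/μ = 997.4·1.157·0.01566/0.00129 = 1.401e+04.
ε/D_h = 0.00014/0.01566 = 0.00894; Haaland gives 1/√f = -1.8 log₁₀[0.00125+0.000493] = 4.968, so f = 0.04052.
ΔP = f(L/D_h)(ρV²/2) = 0.04052·75.21/0.01566·667.6 = 1.299e+05 Pa.
ΔP = 129.9 kPa.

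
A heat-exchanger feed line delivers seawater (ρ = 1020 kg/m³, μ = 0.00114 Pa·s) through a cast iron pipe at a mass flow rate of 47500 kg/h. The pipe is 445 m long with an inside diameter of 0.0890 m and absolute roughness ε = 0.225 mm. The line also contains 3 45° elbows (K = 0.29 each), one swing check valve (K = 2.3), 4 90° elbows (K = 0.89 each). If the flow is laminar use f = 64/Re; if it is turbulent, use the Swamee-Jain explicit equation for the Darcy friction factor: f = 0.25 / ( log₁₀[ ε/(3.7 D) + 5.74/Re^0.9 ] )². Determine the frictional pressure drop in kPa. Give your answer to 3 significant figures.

ṁ = 47500 kg/h = 47500/3600 = 13.19 kg/s.
A = πD²/4 = π(0.089)²/4 = 0.006221 m²; mean velocity V = ṁ/(ρA) = 13.19/(1020 · 0.006221) = 2.079 m/s.
Reynolds number Re = ρVD/μ = 1020 · 2.079 · 0.089 / 0.00114 = 1.656e+05.
Re > 4000 → turbulent. Relative roughness ε/D = 0.000225/0.089 = 0.00253. Swamee-Jain: f = 0.25/(log₁₀[0.00253/3.7 + 5.74/1.656e+05^0.9])² = 0.25/(log₁₀[0.000683 + 0.000115])² = 0.25/(-3.098)² = 0.02605.
Total minor-loss coefficient ΣK = 3·0.29 + 1·2.3 + 4·0.89 = 6.73.
ΔP = [f·L/D + ΣK]·(ρV²/2) = [0.02605·445/0.089 + 6.73]·(1020·2.079²/2) = [130.3 + 6.73]·2205 = 3.021e+05 Pa.
ΔP = 3.021e+05 Pa = 302 kPa.

ΔP ≈ 302 kPa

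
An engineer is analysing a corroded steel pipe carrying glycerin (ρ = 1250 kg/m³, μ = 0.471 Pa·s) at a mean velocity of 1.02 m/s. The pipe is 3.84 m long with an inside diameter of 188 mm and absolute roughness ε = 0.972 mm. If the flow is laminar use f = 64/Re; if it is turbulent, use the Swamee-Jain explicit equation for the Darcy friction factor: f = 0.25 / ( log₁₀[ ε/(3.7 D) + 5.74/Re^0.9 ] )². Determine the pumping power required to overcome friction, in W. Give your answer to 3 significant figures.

Reynolds number Re = ρVD/μ = 1250 · 1.02 · 0.188 / 0.471 = 508.9.
Re < 2300 → laminar flow, so f = 64/Re = 64/508.9 = 0.1258 (the turbulent correlation is not needed).
Darcy-Weisbach: ΔP = f(L/D)(ρV²/2) = 0.1258·(3.84/0.188)·(1250·1.02²/2) = 0.1258·20.43·650.2 = 1670 Pa.
Q = V·A = 1.02·0.02776 = 0.02831 m³/s.
Pumping power P = QΔP = 0.02831·1670 = 47.29 W = 47.3 W.

P ≈ 47.3 W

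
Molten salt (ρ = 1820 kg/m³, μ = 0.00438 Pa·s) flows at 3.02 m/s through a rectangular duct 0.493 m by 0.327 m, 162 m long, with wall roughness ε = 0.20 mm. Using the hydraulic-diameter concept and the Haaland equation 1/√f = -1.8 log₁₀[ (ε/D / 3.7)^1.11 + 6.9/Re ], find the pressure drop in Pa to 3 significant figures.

Hydraulic diameter D_h = 4A/P = 4·(0.493·0.327)/(2·(0.493+0.327)) = 0.6448/1.64 = 0.3932 m.
Re = ρVD_h/μ = 1820·3.02·0.3932/0.00438 = 4.934e+05.
ε/D_h = 0.0002/0.3932 = 0.000509; Haaland gives 1/√f = -1.8 log₁₀[5.17e-05+1.4e-05] = 7.529, so f = 0.01764.
ΔP = f(L/D_h)(ρV²/2) = 0.01764·162/0.3932·8300 = 6.033e+04 Pa.

ΔP ≈ 60300 Pa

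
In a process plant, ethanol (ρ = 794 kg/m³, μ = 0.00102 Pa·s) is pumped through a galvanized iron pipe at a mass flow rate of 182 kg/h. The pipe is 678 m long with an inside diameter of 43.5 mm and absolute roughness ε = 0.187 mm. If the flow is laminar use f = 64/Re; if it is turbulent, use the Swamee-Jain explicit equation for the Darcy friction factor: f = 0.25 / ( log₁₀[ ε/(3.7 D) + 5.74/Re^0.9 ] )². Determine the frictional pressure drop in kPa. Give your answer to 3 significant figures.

ΔP ≈ 0.501 kPa

ṁ = 182 kg/h = 182/3600 = 0.05056 kg/s.
A = πD²/4 = π(0.0435)²/4 = 0.001486 m²; mean velocity V = ṁ/(ρA) = 0.05056/(794 · 0.001486) = 0.04284 m/s.
Reynolds number Re = ρVD/μ = 794 · 0.04284 · 0.0435 / 0.00102 = 1451.
Re < 2300 → laminar flow, so f = 64/Re = 64/1451 = 0.04412 (the turbulent correlation is not needed).
Darcy-Weisbach: ΔP = f(L/D)(ρV²/2) = 0.04412·(678/0.0435)·(794·0.04284²/2) = 0.04412·1.559e+04·0.7287 = 501.1 Pa.
ΔP = 501.1 Pa = 0.501 kPa.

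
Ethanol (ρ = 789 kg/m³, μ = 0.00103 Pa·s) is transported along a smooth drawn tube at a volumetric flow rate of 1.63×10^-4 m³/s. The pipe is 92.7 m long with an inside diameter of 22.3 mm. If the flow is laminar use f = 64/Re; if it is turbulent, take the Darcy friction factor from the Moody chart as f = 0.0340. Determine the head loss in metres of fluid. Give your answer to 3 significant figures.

h_f ≈ 1.25 m

Cross-sectional area A = πD²/4 = π(0.0223)²/4 = 0.0003906 m²; mean velocity V = Q/A = 0.000163/0.0003906 = 0.4173 m/s.
Reynolds number Re = ρVD/μ = 789 · 0.4173 · 0.0223 / 0.00103 = 7129.
Re > 4000 → turbulent; use the Moody-chart value f = 0.0340.
Darcy-Weisbach: ΔP = f(L/D)(ρV²/2) = 0.034·(92.7/0.0223)·(789·0.4173²/2) = 0.034·4157·68.71 = 9711 Pa.
Head loss h_f = ΔP/(ρg) = 9711/(789·9.81) = 1.25 m.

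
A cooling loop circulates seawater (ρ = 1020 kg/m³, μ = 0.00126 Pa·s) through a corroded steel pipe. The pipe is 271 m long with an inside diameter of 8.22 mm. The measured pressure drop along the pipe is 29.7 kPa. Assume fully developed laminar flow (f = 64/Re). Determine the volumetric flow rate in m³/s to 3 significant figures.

Q ≈ 9.75×10^-6 m³/s

For laminar flow, f = 64/Re with Re = ρVD/μ, so Darcy-Weisbach reduces to ΔP = 32μLV/D². Solving for V: V = ΔP·D²/(32μL) = 2.97e+04·(0.00822)²/(32·0.00126·271) = 0.1837 m/s.
Check: Re = ρVD/μ = 1020·0.1837·0.00822/0.00126 = 1222 < 2300, so the laminar assumption holds.
Q = V·A = 0.1837·(π/4·0.00822²) = 9.746e-06 m³/s = 9.75×10^-6 m³/s.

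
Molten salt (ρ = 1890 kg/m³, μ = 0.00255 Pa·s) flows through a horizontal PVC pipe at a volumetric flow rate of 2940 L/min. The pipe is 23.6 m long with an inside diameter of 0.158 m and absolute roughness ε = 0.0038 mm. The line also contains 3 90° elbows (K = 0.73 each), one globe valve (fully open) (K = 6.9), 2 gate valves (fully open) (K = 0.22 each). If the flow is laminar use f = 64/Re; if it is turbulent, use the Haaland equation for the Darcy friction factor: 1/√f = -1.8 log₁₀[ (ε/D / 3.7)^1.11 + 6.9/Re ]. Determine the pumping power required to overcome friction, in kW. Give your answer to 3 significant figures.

Q = 2940 L/min = 2940/60000 = 0.049 m³/s.
Cross-sectional area A = πD²/4 = π(0.158)²/4 = 0.01961 m²; mean velocity V = Q/A = 0.049/0.01961 = 2.499 m/s.
Reynolds number Re = ρVD/μ = 1890 · 2.499 · 0.158 / 0.00255 = 2.927e+05.
Re > 4000 → turbulent. Relative roughness ε/D = 3.8e-06/0.158 = 2.41e-05. Haaland: 1/√f = -1.8 log₁₀[(2.41e-05/3.7)^1.11 + 6.9/2.927e+05] = -1.8 log₁₀[1.75e-06 + 2.36e-05] = 8.274, so f = 0.01461.
Total minor-loss coefficient ΣK = 3·0.73 + 1·6.9 + 2·0.22 = 9.53.
ΔP = [f·L/D + ΣK]·(ρV²/2) = [0.01461·23.6/0.158 + 9.53]·(1890·2.499²/2) = [2.182 + 9.53]·5902 = 6.913e+04 Pa.
Pumping power P = QΔP = 0.049·6.913e+04 = 3387 W = 3.39 kW.

P ≈ 3.39 kW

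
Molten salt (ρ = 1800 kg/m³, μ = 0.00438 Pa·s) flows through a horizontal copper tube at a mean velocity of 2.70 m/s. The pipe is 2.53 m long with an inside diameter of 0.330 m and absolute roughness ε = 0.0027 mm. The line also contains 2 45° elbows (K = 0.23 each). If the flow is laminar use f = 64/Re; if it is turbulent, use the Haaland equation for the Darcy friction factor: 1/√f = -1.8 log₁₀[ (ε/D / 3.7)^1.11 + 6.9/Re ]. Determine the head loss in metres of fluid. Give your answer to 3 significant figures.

Reynolds number Re = ρVD/μ = 1800 · 2.7 · 0.33 / 0.00438 = 3.662e+05.
Re > 4000 → turbulent. Relative roughness ε/D = 2.7e-06/0.33 = 8.18e-06. Haaland: 1/√f = -1.8 log₁₀[(8.18e-06/3.7)^1.11 + 6.9/3.662e+05] = -1.8 log₁₀[5.28e-07 + 1.88e-05] = 8.483, so f = 0.0139.
Total minor-loss coefficient ΣK = 2·0.23 = 0.46.
ΔP = [f·L/D + ΣK]·(ρV²/2) = [0.0139·2.53/0.33 + 0.46]·(1800·2.7²/2) = [0.1065 + 0.46]·6561 = 3717 Pa.
Head loss h_f = ΔP/(ρg) = 3717/(1800·9.81) = 0.211 m.

h_f ≈ 0.211 m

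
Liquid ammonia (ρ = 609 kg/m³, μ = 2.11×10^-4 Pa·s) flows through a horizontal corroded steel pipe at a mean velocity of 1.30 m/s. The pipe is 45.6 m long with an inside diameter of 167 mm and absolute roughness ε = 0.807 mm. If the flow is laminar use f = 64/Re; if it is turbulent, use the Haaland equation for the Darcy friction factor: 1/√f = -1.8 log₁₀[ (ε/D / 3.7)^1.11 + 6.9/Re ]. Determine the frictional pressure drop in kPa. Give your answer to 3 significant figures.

ΔP ≈ 4.25 kPa

Reynolds number Re = ρVD/μ = 609 · 1.3 · 0.167 / 0.000211 = 6.266e+05.
Re > 4000 → turbulent. Relative roughness ε/D = 0.000807/0.167 = 0.00483. Haaland: 1/√f = -1.8 log₁₀[(0.00483/3.7)^1.11 + 6.9/6.266e+05] = -1.8 log₁₀[0.000629 + 1.1e-05] = 5.749, so f = 0.03026.
Darcy-Weisbach: ΔP = f(L/D)(ρV²/2) = 0.03026·(45.6/0.167)·(609·1.3²/2) = 0.03026·273.1·514.6 = 4252 Pa.
ΔP = 4252 Pa = 4.25 kPa.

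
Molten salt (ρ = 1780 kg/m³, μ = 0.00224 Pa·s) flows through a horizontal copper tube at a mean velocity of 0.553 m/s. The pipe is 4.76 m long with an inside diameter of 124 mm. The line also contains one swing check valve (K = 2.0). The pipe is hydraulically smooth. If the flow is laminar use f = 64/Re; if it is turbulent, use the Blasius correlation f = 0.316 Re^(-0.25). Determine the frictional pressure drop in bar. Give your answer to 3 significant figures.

Reynolds number Re = ρVD/μ = 1780 · 0.553 · 0.124 / 0.00224 = 5.449e+04.
Re > 4000 → turbulent. Smooth-pipe (Blasius): f = 0.316 Re^(-0.25) = 0.316/(5.449e+04)^0.25 = 0.02068.
Total minor-loss coefficient ΣK = 1·2 = 2.
ΔP = [f·L/D + ΣK]·(ρV²/2) = [0.02068·4.76/0.124 + 2]·(1780·0.553²/2) = [0.7939 + 2]·272.2 = 760.4 Pa.
ΔP = 760.4 Pa = 0.00760 bar.

ΔP ≈ 0.00760 bar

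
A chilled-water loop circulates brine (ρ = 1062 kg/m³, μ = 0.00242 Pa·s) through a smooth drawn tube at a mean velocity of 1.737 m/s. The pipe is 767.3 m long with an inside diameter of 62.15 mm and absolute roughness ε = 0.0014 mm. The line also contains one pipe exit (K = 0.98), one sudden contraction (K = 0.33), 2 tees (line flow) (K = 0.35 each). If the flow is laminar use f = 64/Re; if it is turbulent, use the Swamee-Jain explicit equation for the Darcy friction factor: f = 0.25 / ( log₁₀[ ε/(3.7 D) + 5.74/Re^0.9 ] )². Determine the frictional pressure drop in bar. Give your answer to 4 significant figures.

Reynolds number Re = ρVD/μ = 1062 · 1.737 · 0.06215 / 0.00242 = 4.738e+04.
Re > 4000 → turbulent. Relative roughness ε/D = 1.4e-06/0.06215 = 2.25e-05. Swamee-Jain: f = 0.25/(log₁₀[2.25e-05/3.7 + 5.74/4.738e+04^0.9])² = 0.25/(log₁₀[6.09e-06 + 0.000356])² = 0.25/(-3.442)² = 0.02111.
Total minor-loss coefficient ΣK = 1·0.98 + 1·0.33 + 2·0.35 = 2.01.
ΔP = [f·L/D + ΣK]·(ρV²/2) = [0.02111·767.3/0.06215 + 2.01]·(1062·1.737²/2) = [260.6 + 2.01]·1602 = 4.207e+05 Pa.
ΔP = 4.207e+05 Pa = 4.207 bar.

ΔP ≈ 4.207 bar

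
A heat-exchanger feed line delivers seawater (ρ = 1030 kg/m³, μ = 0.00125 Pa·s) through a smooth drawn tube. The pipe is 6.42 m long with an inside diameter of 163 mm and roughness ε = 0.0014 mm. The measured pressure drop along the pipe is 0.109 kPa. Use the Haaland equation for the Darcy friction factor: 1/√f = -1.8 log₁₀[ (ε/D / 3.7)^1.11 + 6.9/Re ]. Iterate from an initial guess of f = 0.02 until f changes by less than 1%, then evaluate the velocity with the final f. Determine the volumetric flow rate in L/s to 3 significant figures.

Q ≈ 11.0 L/s

Rearranging Darcy-Weisbach: V = √(2·ΔP·D/(f·L·ρ)). With ε/D = 1.4e-06/0.163 = 8.59e-06, iterate starting from f = 0.02:
  f = 0.02 → V = √(2·109·0.163/(0.02·6.42·1030)) = 0.5183 m/s; Re = ρVD/μ = 6.962e+04; f → 0.01928
  f = 0.01928 → V = 0.528 m/s; Re = 7.092e+04; f → 0.0192
Converged (Δf/f < 1%). With the final f = 0.0192: V = √(2·109·0.163/(0.0192·6.42·1030)) = 0.529 m/s.
Q = V·A = 0.529·(π/4·0.163²) = 0.01104 m³/s = 11.0 L/s.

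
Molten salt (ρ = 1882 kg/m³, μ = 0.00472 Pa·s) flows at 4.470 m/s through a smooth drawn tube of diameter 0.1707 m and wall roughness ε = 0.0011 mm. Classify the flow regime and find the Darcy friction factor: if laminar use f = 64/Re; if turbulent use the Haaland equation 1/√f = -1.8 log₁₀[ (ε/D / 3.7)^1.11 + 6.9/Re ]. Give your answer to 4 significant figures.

f ≈ 0.01436

Re = ρVD/μ = 1882·4.47·0.1707/0.00472 = 3.042e+05.
Re > 4000 → turbulent. ε/D = 1.1e-06/0.1707 = 6.44e-06; Haaland: 1/√f = -1.8 log₁₀[4.05e-07 + 2.27e-05] = 8.346, so f = 0.01436.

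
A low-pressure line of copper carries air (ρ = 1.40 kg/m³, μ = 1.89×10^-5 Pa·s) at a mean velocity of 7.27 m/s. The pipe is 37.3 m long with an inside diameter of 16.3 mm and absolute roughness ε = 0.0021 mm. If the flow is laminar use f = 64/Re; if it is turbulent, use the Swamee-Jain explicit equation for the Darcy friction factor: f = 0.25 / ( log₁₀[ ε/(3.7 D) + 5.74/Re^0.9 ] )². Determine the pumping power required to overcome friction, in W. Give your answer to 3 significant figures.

Reynolds number Re = ρVD/μ = 1.4 · 7.27 · 0.0163 / 1.89e-05 = 8778.
Re > 4000 → turbulent. Relative roughness ε/D = 2.1e-06/0.0163 = 0.000129. Swamee-Jain: f = 0.25/(log₁₀[0.000129/3.7 + 5.74/8778^0.9])² = 0.25/(log₁₀[3.48e-05 + 0.00162])² = 0.25/(-2.781)² = 0.03233.
Darcy-Weisbach: ΔP = f(L/D)(ρV²/2) = 0.03233·(37.3/0.0163)·(1.4·7.27²/2) = 0.03233·2288·37 = 2737 Pa.
Q = V·A = 7.27·0.0002087 = 0.001517 m³/s.
Pumping power P = QΔP = 0.001517·2737 = 4.152 W = 4.15 W.

P ≈ 4.15 W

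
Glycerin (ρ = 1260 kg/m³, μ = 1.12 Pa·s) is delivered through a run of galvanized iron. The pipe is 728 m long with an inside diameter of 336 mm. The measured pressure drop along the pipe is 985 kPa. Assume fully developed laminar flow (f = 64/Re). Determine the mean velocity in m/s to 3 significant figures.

V ≈ 4.26 m/s

For laminar flow, f = 64/Re with Re = ρVD/μ, so Darcy-Weisbach reduces to ΔP = 32μLV/D². Solving for V: V = ΔP·D²/(32μL) = 9.85e+05·(0.336)²/(32·1.12·728) = 4.262 m/s.
Check: Re = ρVD/μ = 1260·4.262·0.336/1.12 = 1611 < 2300, so the laminar assumption holds.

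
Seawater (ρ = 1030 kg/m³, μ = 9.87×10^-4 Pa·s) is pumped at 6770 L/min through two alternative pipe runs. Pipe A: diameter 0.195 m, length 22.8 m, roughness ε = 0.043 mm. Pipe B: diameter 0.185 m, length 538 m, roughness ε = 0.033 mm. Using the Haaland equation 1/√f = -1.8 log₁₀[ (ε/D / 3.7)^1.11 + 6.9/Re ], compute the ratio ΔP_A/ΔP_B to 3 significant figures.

Pipe A: V = Q/A = 0.1128/0.02986 = 3.778 m/s; Re = 7.688e+05; ε/D = 0.000221; Haaland → f = 0.01503; ΔP_A = f(L/D)(ρV²/2) = 1.292e+04 Pa.
Pipe B: V = Q/A = 0.1128/0.02688 = 4.198 m/s; Re = 8.104e+05; ε/D = 0.000178; Haaland → f = 0.01454; ΔP_B = f(L/D)(ρV²/2) = 3.836e+05 Pa.
ΔP_A/ΔP_B = 1.292e+04/3.836e+05 = 0.0337.

ΔP_A/ΔP_B ≈ 0.0337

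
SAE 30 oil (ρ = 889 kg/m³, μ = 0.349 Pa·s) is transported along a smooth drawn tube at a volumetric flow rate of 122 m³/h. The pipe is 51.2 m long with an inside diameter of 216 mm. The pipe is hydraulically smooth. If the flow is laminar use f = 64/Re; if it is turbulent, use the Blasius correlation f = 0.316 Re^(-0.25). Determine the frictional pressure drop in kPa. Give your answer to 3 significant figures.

ΔP ≈ 11.3 kPa

Q = 122 m³/h = 122/3600 = 0.03389 m³/s.
Cross-sectional area A = πD²/4 = π(0.216)²/4 = 0.03664 m²; mean velocity V = Q/A = 0.03389/0.03664 = 0.9248 m/s.
Reynolds number Re = ρVD/μ = 889 · 0.9248 · 0.216 / 0.349 = 508.9.
Re < 2300 → laminar flow, so f = 64/Re = 64/508.9 = 0.1258 (the turbulent correlation is not needed).
Darcy-Weisbach: ΔP = f(L/D)(ρV²/2) = 0.1258·(51.2/0.216)·(889·0.9248²/2) = 0.1258·237·380.2 = 1.133e+04 Pa.
ΔP = 1.133e+04 Pa = 11.3 kPa.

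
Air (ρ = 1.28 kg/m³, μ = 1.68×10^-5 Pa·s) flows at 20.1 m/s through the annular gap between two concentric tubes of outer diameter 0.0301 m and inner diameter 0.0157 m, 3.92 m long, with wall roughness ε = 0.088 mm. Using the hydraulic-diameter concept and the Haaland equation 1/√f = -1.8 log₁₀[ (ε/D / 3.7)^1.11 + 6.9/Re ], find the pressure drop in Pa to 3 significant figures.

ΔP ≈ 2500 Pa

Hydraulic diameter D_h = 4A/P = D_o - D_i = 0.0301 - 0.0157 = 0.0144 m.
Re = ρVD_h/μ = 1.28·20.1·0.0144/1.68e-05 = 2.205e+04.
ε/D_h = 8.8e-05/0.0144 = 0.00611; Haaland gives 1/√f = -1.8 log₁₀[0.000816+0.000313] = 5.305, so f = 0.03553.
ΔP = f(L/D_h)(ρV²/2) = 0.03553·3.92/0.0144·258.6 = 2501 Pa.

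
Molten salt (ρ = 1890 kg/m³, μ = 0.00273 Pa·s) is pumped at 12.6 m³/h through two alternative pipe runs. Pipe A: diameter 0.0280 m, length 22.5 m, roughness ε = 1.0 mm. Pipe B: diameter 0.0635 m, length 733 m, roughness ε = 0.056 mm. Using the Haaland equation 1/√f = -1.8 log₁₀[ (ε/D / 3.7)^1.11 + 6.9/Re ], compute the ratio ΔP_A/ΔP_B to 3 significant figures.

ΔP_A/ΔP_B ≈ 4.86

Pipe A: V = Q/A = 0.0035/0.0006158 = 5.684 m/s; Re = 1.102e+05; ε/D = 0.0357; Haaland → f = 0.06193; ΔP_A = f(L/D)(ρV²/2) = 1.519e+06 Pa.
Pipe B: V = Q/A = 0.0035/0.003167 = 1.105 m/s; Re = 4.859e+04; ε/D = 0.000882; Haaland → f = 0.02349; ΔP_B = f(L/D)(ρV²/2) = 3.13e+05 Pa.
ΔP_A/ΔP_B = 1.519e+06/3.13e+05 = 4.86.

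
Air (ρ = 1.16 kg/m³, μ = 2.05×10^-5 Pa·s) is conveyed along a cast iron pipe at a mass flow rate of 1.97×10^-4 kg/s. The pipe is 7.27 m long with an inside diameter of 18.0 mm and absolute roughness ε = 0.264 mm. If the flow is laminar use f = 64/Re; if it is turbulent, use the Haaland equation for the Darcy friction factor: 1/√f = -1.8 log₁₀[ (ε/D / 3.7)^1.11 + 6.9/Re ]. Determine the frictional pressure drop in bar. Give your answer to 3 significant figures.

A = πD²/4 = π(0.018)²/4 = 0.0002545 m²; mean velocity V = ṁ/(ρA) = 0.000197/(1.16 · 0.0002545) = 0.6674 m/s.
Reynolds number Re = ρVD/μ = 1.16 · 0.6674 · 0.018 / 2.05e-05 = 679.8.
Re < 2300 → laminar flow, so f = 64/Re = 64/679.8 = 0.09415 (the turbulent correlation is not needed).
Darcy-Weisbach: ΔP = f(L/D)(ρV²/2) = 0.09415·(7.27/0.018)·(1.16·0.6674²/2) = 0.09415·403.9·0.2583 = 9.824 Pa.
ΔP = 9.824 Pa = 9.82×10^-5 bar.

ΔP ≈ 9.82×10^-5 bar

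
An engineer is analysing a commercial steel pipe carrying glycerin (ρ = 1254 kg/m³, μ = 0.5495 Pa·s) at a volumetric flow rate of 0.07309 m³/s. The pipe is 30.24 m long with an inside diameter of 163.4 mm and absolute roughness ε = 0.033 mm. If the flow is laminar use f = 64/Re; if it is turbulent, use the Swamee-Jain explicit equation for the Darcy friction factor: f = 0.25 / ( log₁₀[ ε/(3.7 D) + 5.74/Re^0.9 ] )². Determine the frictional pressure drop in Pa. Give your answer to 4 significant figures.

ΔP ≈ 69420 Pa

Cross-sectional area A = πD²/4 = π(0.1634)²/4 = 0.02097 m²; mean velocity V = Q/A = 0.07309/0.02097 = 3.485 m/s.
Reynolds number Re = ρVD/μ = 1254 · 3.485 · 0.1634 / 0.549 = 1300.
Re < 2300 → laminar flow, so f = 64/Re = 64/1300 = 0.04924 (the turbulent correlation is not needed).
Darcy-Weisbach: ΔP = f(L/D)(ρV²/2) = 0.04924·(30.24/0.1634)·(1254·3.485²/2) = 0.04924·185.1·7617 = 6.942e+04 Pa.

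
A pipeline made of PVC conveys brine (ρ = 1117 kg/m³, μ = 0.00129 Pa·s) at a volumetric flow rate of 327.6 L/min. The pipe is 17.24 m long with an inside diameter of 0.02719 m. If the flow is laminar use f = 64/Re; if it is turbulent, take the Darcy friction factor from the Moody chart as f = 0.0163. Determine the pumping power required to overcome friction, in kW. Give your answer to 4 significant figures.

P ≈ 2.787 kW

Q = 327.6 L/min = 327.6/60000 = 0.00546 m³/s.
Cross-sectional area A = πD²/4 = π(0.02719)²/4 = 0.0005806 m²; mean velocity V = Q/A = 0.00546/0.0005806 = 9.403 m/s.
Reynolds number Re = ρVD/μ = 1117 · 9.403 · 0.02719 / 0.00129 = 2.214e+05.
Re > 4000 → turbulent; use the Moody-chart value f = 0.0163.
Darcy-Weisbach: ΔP = f(L/D)(ρV²/2) = 0.0163·(17.24/0.02719)·(1117·9.403²/2) = 0.0163·634.1·4.938e+04 = 5.104e+05 Pa.
Pumping power P = QΔP = 0.00546·5.104e+05 = 2786.8 W = 2.787 kW.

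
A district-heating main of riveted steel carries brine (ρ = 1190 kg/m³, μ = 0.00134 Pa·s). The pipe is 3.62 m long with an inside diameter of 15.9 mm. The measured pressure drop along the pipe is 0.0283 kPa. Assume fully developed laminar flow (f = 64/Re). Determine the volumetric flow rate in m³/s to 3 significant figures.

Q ≈ 9.15×10^-6 m³/s

For laminar flow, f = 64/Re with Re = ρVD/μ, so Darcy-Weisbach reduces to ΔP = 32μLV/D². Solving for V: V = ΔP·D²/(32μL) = 28.3·(0.0159)²/(32·0.00134·3.62) = 0.04609 m/s.
Check: Re = ρVD/μ = 1190·0.04609·0.0159/0.00134 = 650.8 < 2300, so the laminar assumption holds.
Q = V·A = 0.04609·(π/4·0.0159²) = 9.152e-06 m³/s = 9.15×10^-6 m³/s.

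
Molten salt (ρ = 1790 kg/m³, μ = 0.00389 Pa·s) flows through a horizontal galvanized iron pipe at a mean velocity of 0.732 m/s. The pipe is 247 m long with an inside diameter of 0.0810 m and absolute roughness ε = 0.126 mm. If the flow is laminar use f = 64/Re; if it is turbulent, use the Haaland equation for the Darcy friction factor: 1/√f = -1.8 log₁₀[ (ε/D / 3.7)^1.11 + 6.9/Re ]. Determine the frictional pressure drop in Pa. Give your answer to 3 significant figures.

Reynolds number Re = ρVD/μ = 1790 · 0.732 · 0.081 / 0.00389 = 2.728e+04.
Re > 4000 → turbulent. Relative roughness ε/D = 0.000126/0.081 = 0.00156. Haaland: 1/√f = -1.8 log₁₀[(0.00156/3.7)^1.11 + 6.9/2.728e+04] = -1.8 log₁₀[0.000179 + 0.000253] = 6.057, so f = 0.02726.
Darcy-Weisbach: ΔP = f(L/D)(ρV²/2) = 0.02726·(247/0.081)·(1790·0.732²/2) = 0.02726·3049·479.6 = 3.986e+04 Pa.

ΔP ≈ 39900 Pa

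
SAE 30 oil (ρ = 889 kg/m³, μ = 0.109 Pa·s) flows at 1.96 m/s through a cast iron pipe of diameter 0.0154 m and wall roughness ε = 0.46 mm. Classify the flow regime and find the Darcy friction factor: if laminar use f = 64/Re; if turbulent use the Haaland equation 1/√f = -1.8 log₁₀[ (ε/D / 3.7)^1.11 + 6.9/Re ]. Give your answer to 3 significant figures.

f ≈ 0.260

Re = ρVD/μ = 889·1.96·0.0154/0.109 = 246.2.
Re < 2300 → laminar, so f = 64/Re = 0.26 (roughness is irrelevant in laminar flow).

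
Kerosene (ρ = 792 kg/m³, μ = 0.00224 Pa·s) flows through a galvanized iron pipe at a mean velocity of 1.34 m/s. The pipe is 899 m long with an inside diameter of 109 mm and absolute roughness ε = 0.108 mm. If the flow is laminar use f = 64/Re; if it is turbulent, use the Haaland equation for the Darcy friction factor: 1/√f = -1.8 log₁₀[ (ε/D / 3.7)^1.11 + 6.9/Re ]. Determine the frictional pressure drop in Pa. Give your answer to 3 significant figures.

ΔP ≈ 138000 Pa

Reynolds number Re = ρVD/μ = 792 · 1.34 · 0.109 / 0.00224 = 5.164e+04.
Re > 4000 → turbulent. Relative roughness ε/D = 0.000108/0.109 = 0.000991. Haaland: 1/√f = -1.8 log₁₀[(0.000991/3.7)^1.11 + 6.9/5.164e+04] = -1.8 log₁₀[0.000108 + 0.000134] = 6.509, so f = 0.0236.
Darcy-Weisbach: ΔP = f(L/D)(ρV²/2) = 0.0236·(899/0.109)·(792·1.34²/2) = 0.0236·8248·711.1 = 1.384e+05 Pa.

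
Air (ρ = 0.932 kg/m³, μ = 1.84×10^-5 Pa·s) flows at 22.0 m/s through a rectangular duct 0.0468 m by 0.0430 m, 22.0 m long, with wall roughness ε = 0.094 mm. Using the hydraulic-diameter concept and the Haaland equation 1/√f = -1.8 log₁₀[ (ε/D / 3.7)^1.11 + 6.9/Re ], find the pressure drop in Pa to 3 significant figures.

ΔP ≈ 2940 Pa

Hydraulic diameter D_h = 4A/P = 4·(0.0468·0.043)/(2·(0.0468+0.043)) = 0.00805/0.1796 = 0.04482 m.
Re = ρVD_h/μ = 0.932·22·0.04482/1.84e-05 = 4.994e+04.
ε/D_h = 9.4e-05/0.04482 = 0.0021; Haaland gives 1/√f = -1.8 log₁₀[0.000249+0.000138] = 6.142, so f = 0.02651.
ΔP = f(L/D_h)(ρV²/2) = 0.02651·22/0.04482·225.5 = 2935 Pa.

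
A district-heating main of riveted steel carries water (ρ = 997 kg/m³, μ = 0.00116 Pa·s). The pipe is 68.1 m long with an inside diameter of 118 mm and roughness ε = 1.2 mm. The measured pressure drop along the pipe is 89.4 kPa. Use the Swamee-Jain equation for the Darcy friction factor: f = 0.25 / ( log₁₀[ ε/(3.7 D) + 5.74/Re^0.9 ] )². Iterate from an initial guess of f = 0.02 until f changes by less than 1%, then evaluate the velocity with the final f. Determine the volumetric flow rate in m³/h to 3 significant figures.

Rearranging Darcy-Weisbach: V = √(2·ΔP·D/(f·L·ρ)). With ε/D = 0.0012/0.118 = 0.0102, iterate starting from f = 0.02:
  f = 0.02 → V = √(2·8.94e+04·0.118/(0.02·68.1·997)) = 3.942 m/s; Re = ρVD/μ = 3.998e+05; f → 0.03836
  f = 0.03836 → V = 2.846 m/s; Re = 2.886e+05; f → 0.03845
Converged (Δf/f < 1%). With the final f = 0.03845: V = √(2·8.94e+04·0.118/(0.03845·68.1·997)) = 2.843 m/s.
Q = V·A = 2.843·(π/4·0.118²) = 0.03109 m³/s = 112 m³/h.

Q ≈ 112 m³/h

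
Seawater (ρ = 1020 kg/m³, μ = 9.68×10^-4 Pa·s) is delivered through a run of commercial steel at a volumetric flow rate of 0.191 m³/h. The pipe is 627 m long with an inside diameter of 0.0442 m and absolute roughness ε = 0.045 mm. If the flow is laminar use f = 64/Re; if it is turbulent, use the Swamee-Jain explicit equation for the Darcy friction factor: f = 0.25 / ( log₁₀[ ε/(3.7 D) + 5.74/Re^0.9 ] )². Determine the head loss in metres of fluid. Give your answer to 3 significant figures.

h_f ≈ 0.0344 m

Q = 0.191 m³/h = 0.191/3600 = 5.306e-05 m³/s.
Cross-sectional area A = πD²/4 = π(0.0442)²/4 = 0.001534 m²; mean velocity V = Q/A = 5.306e-05/0.001534 = 0.03458 m/s.
Reynolds number Re = ρVD/μ = 1020 · 0.03458 · 0.0442 / 0.000968 = 1610.
Re < 2300 → laminar flow, so f = 64/Re = 64/1610 = 0.03974 (the turbulent correlation is not needed).
Darcy-Weisbach: ΔP = f(L/D)(ρV²/2) = 0.03974·(627/0.0442)·(1020·0.03458²/2) = 0.03974·1.419e+04·0.6098 = 343.8 Pa.
Head loss h_f = ΔP/(ρg) = 343.8/(1020·9.81) = 0.0344 m.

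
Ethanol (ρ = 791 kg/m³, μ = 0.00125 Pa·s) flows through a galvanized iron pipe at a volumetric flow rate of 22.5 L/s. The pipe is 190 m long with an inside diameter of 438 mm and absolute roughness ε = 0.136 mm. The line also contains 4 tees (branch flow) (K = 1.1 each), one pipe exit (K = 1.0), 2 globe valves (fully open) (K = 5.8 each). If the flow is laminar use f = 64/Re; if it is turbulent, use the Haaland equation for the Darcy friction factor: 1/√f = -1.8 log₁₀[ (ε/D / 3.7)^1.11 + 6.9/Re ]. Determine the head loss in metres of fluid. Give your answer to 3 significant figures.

h_f ≈ 0.0304 m

Q = 22.5 L/s = 22.5/1000 = 0.0225 m³/s.
Cross-sectional area A = πD²/4 = π(0.438)²/4 = 0.1507 m²; mean velocity V = Q/A = 0.0225/0.1507 = 0.1493 m/s.
Reynolds number Re = ρVD/μ = 791 · 0.1493 · 0.438 / 0.00125 = 4.139e+04.
Re > 4000 → turbulent. Relative roughness ε/D = 0.000136/0.438 = 0.000311. Haaland: 1/√f = -1.8 log₁₀[(0.000311/3.7)^1.11 + 6.9/4.139e+04] = -1.8 log₁₀[2.99e-05 + 0.000167] = 6.672, so f = 0.02247.
Total minor-loss coefficient ΣK = 4·1.1 + 1·1 + 2·5.8 = 17.
ΔP = [f·L/D + ΣK]·(ρV²/2) = [0.02247·190/0.438 + 17]·(791·0.1493²/2) = [9.746 + 17]·8.819 = 235.9 Pa.
Head loss h_f = ΔP/(ρg) = 235.9/(791·9.81) = 0.0304 m.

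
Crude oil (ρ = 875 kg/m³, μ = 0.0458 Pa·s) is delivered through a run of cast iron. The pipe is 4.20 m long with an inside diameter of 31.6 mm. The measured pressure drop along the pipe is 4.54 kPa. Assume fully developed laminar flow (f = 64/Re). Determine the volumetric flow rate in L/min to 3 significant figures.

Q ≈ 34.7 L/min

For laminar flow, f = 64/Re with Re = ρVD/μ, so Darcy-Weisbach reduces to ΔP = 32μLV/D². Solving for V: V = ΔP·D²/(32μL) = 4540·(0.0316)²/(32·0.0458·4.2) = 0.7365 m/s.
Check: Re = ρVD/μ = 875·0.7365·0.0316/0.0458 = 444.6 < 2300, so the laminar assumption holds.
Q = V·A = 0.7365·(π/4·0.0316²) = 0.0005776 m³/s = 34.7 L/min.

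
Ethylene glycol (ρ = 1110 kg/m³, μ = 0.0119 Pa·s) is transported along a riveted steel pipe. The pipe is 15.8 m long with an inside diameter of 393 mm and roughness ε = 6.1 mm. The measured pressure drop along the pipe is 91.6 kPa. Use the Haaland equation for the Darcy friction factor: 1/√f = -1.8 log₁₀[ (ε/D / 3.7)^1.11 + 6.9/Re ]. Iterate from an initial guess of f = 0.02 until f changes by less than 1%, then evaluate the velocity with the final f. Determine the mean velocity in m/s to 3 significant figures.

V ≈ 9.61 m/s

Rearranging Darcy-Weisbach: V = √(2·ΔP·D/(f·L·ρ)). With ε/D = 0.0061/0.393 = 0.0155, iterate starting from f = 0.02:
  f = 0.02 → V = √(2·9.16e+04·0.393/(0.02·15.8·1110)) = 14.33 m/s; Re = ρVD/μ = 5.252e+05; f → 0.04441
  f = 0.04441 → V = 9.615 m/s; Re = 3.525e+05; f → 0.04445
Converged (Δf/f < 1%). With the final f = 0.04445: V = √(2·9.16e+04·0.393/(0.04445·15.8·1110)) = 9.61 m/s.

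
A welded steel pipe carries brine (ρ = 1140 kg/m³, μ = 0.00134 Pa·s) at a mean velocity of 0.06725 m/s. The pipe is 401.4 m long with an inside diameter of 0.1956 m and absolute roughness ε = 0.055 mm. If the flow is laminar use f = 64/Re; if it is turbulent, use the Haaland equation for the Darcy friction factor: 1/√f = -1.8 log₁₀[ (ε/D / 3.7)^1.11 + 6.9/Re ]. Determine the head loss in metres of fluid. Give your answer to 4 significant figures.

Reynolds number Re = ρVD/μ = 1140 · 0.06725 · 0.1956 / 0.00134 = 1.119e+04.
Re > 4000 → turbulent. Relative roughness ε/D = 5.5e-05/0.1956 = 0.000281. Haaland: 1/√f = -1.8 log₁₀[(0.000281/3.7)^1.11 + 6.9/1.119e+04] = -1.8 log₁₀[2.68e-05 + 0.000617] = 5.745, so f = 0.0303.
Darcy-Weisbach: ΔP = f(L/D)(ρV²/2) = 0.0303·(401.4/0.1956)·(1140·0.06725²/2) = 0.0303·2052·2.578 = 160.3 Pa.
Head loss h_f = ΔP/(ρg) = 160.3/(1140·9.81) = 0.01433 m.

h_f ≈ 0.01433 m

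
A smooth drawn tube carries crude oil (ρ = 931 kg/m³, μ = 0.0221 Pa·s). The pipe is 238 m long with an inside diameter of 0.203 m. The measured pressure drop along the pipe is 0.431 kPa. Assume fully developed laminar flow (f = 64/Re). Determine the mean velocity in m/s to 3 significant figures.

V ≈ 0.106 m/s

For laminar flow, f = 64/Re with Re = ρVD/μ, so Darcy-Weisbach reduces to ΔP = 32μLV/D². Solving for V: V = ΔP·D²/(32μL) = 431·(0.203)²/(32·0.0221·238) = 0.1055 m/s.
Check: Re = ρVD/μ = 931·0.1055·0.203/0.0221 = 902.4 < 2300, so the laminar assumption holds.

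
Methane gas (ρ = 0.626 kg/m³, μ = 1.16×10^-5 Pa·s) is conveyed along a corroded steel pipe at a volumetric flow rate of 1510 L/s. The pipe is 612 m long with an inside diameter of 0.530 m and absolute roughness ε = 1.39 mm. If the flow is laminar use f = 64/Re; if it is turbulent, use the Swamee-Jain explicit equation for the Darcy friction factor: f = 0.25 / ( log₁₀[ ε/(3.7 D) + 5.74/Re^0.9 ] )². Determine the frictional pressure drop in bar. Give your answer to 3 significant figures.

ΔP ≈ 0.00443 bar

Q = 1510 L/s = 1510/1000 = 1.51 m³/s.
Cross-sectional area A = πD²/4 = π(0.53)²/4 = 0.2206 m²; mean velocity V = Q/A = 1.51/0.2206 = 6.844 m/s.
Reynolds number Re = ρVD/μ = 0.626 · 6.844 · 0.53 / 1.16e-05 = 1.958e+05.
Re > 4000 → turbulent. Relative roughness ε/D = 0.00139/0.53 = 0.00262. Swamee-Jain: f = 0.25/(log₁₀[0.00262/3.7 + 5.74/1.958e+05^0.9])² = 0.25/(log₁₀[0.000709 + 9.92e-05])² = 0.25/(-3.093)² = 0.02614.
Darcy-Weisbach: ΔP = f(L/D)(ρV²/2) = 0.02614·(612/0.53)·(0.626·6.844²/2) = 0.02614·1155·14.66 = 442.6 Pa.
ΔP = 442.6 Pa = 0.00443 bar.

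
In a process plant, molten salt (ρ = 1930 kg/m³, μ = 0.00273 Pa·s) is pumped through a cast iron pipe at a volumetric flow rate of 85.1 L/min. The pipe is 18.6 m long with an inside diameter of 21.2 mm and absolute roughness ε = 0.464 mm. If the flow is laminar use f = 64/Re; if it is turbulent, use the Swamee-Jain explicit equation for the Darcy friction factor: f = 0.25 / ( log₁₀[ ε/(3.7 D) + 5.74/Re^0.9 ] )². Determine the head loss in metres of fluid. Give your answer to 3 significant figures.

h_f ≈ 37.0 m

Q = 85.1 L/min = 85.1/60000 = 0.001418 m³/s.
Cross-sectional area A = πD²/4 = π(0.0212)²/4 = 0.000353 m²; mean velocity V = Q/A = 0.001418/0.000353 = 4.018 m/s.
Reynolds number Re = ρVD/μ = 1930 · 4.018 · 0.0212 / 0.00273 = 6.022e+04.
Re > 4000 → turbulent. Relative roughness ε/D = 0.000464/0.0212 = 0.0219. Swamee-Jain: f = 0.25/(log₁₀[0.0219/3.7 + 5.74/6.022e+04^0.9])² = 0.25/(log₁₀[0.00592 + 0.000287])² = 0.25/(-2.207)² = 0.0513.
Darcy-Weisbach: ΔP = f(L/D)(ρV²/2) = 0.0513·(18.6/0.0212)·(1930·4.018²/2) = 0.0513·877.4·1.558e+04 = 7.013e+05 Pa.
Head loss h_f = ΔP/(ρg) = 7.013e+05/(1930·9.81) = 37.0 m.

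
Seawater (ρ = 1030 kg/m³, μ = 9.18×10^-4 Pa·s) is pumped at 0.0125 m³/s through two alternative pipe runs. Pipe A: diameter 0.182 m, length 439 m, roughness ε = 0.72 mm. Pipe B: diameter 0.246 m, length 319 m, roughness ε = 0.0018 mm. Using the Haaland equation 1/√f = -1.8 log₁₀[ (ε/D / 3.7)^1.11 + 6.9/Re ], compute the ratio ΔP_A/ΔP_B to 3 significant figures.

ΔP_A/ΔP_B ≈ 9.55

Pipe A: V = Q/A = 0.0125/0.02602 = 0.4805 m/s; Re = 9.812e+04; ε/D = 0.00396; Haaland → f = 0.02938; ΔP_A = f(L/D)(ρV²/2) = 8427 Pa.
Pipe B: V = Q/A = 0.0125/0.04753 = 0.263 m/s; Re = 7.259e+04; ε/D = 7.32e-06; Haaland → f = 0.0191; ΔP_B = f(L/D)(ρV²/2) = 882.2 Pa.
ΔP_A/ΔP_B = 8427/882.2 = 9.55.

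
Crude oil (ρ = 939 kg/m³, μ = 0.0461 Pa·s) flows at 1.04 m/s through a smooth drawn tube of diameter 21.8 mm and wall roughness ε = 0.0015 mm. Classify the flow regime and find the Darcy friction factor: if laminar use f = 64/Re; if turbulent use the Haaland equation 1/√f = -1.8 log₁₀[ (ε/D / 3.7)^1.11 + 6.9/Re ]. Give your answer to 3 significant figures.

Re = ρVD/μ = 939·1.04·0.0218/0.0461 = 461.8.
Re < 2300 → laminar, so f = 64/Re = 0.1386 (roughness is irrelevant in laminar flow).

f ≈ 0.139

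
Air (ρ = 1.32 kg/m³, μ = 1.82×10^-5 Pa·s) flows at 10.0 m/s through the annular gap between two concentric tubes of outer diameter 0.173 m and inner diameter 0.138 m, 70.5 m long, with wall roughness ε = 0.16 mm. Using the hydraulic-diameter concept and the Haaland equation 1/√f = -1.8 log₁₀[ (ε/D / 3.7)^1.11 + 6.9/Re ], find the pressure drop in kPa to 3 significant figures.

Hydraulic diameter D_h = 4A/P = D_o - D_i = 0.173 - 0.138 = 0.035 m.
Re = ρVD_h/μ = 1.32·10·0.035/1.82e-05 = 2.538e+04.
ε/D_h = 0.00016/0.035 = 0.00457; Haaland gives 1/√f = -1.8 log₁₀[0.000591+0.000272] = 5.515, so f = 0.03288.
ΔP = f(L/D_h)(ρV²/2) = 0.03288·70.5/0.035·66 = 4371 Pa.
ΔP = 4.37 kPa.

ΔP ≈ 4.37 kPa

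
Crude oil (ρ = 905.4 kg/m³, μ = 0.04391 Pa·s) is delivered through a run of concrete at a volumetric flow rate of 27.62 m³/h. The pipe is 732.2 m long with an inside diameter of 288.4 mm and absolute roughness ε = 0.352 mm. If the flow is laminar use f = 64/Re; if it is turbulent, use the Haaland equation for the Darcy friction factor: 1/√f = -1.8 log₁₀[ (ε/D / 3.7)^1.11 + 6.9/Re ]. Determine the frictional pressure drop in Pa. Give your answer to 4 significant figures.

Q = 27.62 m³/h = 27.62/3600 = 0.007672 m³/s.
Cross-sectional area A = πD²/4 = π(0.2884)²/4 = 0.06533 m²; mean velocity V = Q/A = 0.007672/0.06533 = 0.1174 m/s.
Reynolds number Re = ρVD/μ = 905.4 · 0.1174 · 0.2884 / 0.0439 = 698.4.
Re < 2300 → laminar flow, so f = 64/Re = 64/698.4 = 0.09164 (the turbulent correlation is not needed).
Darcy-Weisbach: ΔP = f(L/D)(ρV²/2) = 0.09164·(732.2/0.2884)·(905.4·0.1174²/2) = 0.09164·2539·6.244 = 1453 Pa.

ΔP ≈ 1453 Pa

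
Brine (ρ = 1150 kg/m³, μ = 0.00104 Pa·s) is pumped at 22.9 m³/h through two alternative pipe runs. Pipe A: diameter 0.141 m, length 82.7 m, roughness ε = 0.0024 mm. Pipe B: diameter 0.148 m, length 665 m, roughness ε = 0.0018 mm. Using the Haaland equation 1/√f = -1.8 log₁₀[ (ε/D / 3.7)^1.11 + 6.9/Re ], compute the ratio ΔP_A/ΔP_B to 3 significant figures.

ΔP_A/ΔP_B ≈ 0.157

Pipe A: V = Q/A = 0.006361/0.01561 = 0.4074 m/s; Re = 6.352e+04; ε/D = 1.7e-05; Haaland → f = 0.01969; ΔP_A = f(L/D)(ρV²/2) = 1102 Pa.
Pipe B: V = Q/A = 0.006361/0.0172 = 0.3698 m/s; Re = 6.051e+04; ε/D = 1.22e-05; Haaland → f = 0.01988; ΔP_B = f(L/D)(ρV²/2) = 7024 Pa.
ΔP_A/ΔP_B = 1102/7024 = 0.157.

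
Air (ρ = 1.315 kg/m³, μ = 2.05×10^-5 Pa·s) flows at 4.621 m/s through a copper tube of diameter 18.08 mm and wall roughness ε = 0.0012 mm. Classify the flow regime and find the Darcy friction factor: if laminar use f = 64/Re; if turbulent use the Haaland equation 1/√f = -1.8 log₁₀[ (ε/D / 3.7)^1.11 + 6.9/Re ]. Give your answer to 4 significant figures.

f ≈ 0.03699

Re = ρVD/μ = 1.315·4.621·0.01808/2.05e-05 = 5359.
Re > 4000 → turbulent. ε/D = 1.2e-06/0.01808 = 6.64e-05; Haaland: 1/√f = -1.8 log₁₀[5.39e-06 + 0.00129] = 5.199, so f = 0.03699.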